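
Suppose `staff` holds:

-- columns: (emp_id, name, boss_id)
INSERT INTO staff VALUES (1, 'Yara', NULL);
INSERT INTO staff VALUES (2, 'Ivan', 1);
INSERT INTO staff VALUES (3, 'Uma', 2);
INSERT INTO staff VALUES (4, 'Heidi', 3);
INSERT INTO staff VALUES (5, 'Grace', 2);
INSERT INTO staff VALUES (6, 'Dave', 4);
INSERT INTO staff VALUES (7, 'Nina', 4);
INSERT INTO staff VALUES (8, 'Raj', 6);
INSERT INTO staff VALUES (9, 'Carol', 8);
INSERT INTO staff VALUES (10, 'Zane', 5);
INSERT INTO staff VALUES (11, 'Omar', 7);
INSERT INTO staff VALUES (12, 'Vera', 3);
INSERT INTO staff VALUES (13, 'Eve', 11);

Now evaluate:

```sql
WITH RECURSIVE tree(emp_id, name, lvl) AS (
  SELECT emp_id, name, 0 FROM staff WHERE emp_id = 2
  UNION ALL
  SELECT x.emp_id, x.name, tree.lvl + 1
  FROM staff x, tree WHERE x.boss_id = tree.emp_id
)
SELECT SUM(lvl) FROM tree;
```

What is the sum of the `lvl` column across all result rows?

Base: emp_id=2 (Ivan) at lvl 0.
Iteration 1: rows with boss_id in {2} -> Uma (id 3, lvl 1), Grace (id 5, lvl 1).
Iteration 2: rows with boss_id in {3,5} -> Heidi (id 4, lvl 2), Zane (id 10, lvl 2), Vera (id 12, lvl 2).
Iteration 3: rows with boss_id in {4,10,12} -> Dave (id 6, lvl 3), Nina (id 7, lvl 3).
Iteration 4: rows with boss_id in {6,7} -> Raj (id 8, lvl 4), Omar (id 11, lvl 4).
Iteration 5: rows with boss_id in {8,11} -> Carol (id 9, lvl 5), Eve (id 13, lvl 5).
Iteration 6: no rows with boss_id in {9,13}; recursion stops.
SUM(lvl) = 0 + 1 + 1 + 2 + 2 + 2 + 3 + 3 + 4 + 4 + 5 + 5 = 32.

32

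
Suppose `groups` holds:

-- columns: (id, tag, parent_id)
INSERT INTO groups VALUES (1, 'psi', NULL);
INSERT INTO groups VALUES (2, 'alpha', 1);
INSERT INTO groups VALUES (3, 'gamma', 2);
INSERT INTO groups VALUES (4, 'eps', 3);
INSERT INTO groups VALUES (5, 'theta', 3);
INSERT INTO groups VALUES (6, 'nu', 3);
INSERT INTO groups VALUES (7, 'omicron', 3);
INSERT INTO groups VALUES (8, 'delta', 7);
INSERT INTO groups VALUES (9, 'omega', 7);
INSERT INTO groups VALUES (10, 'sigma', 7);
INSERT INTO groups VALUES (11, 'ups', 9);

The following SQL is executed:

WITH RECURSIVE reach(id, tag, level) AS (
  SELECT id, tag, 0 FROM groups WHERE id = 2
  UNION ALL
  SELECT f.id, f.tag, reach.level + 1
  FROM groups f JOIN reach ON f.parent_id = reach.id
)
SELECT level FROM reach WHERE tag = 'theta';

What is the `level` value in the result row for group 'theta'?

Base: id=2 (alpha) at level 0.
Iteration 1: rows with parent_id in {2} -> gamma (id 3, level 1).
Iteration 2: rows with parent_id in {3} -> eps (id 4, level 2), theta (id 5, level 2), nu (id 6, level 2), omicron (id 7, level 2).
Iteration 3: rows with parent_id in {4,5,6,7} -> delta (id 8, level 3), omega (id 9, level 3), sigma (id 10, level 3).
Iteration 4: rows with parent_id in {8,9,10} -> ups (id 11, level 4).
Iteration 5: no rows with parent_id in {11}; recursion stops.

2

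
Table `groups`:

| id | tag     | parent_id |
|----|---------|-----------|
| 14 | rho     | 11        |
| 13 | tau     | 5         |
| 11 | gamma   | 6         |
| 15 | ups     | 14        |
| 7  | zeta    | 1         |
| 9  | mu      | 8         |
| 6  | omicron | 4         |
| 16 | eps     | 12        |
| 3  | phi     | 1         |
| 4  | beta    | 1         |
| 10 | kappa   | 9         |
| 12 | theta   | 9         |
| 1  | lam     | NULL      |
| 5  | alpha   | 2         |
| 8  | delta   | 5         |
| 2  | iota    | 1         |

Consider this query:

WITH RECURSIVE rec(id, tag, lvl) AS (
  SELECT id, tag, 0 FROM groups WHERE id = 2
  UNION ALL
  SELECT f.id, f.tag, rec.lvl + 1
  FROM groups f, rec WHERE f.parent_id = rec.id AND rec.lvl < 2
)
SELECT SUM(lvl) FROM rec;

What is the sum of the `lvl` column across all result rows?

5

Base: id=2 (iota) at lvl 0.
Iteration 1: rows with parent_id in {2} -> alpha (id 5, lvl 1).
Iteration 2: rows with parent_id in {5} -> delta (id 8, lvl 2), tau (id 13, lvl 2).
Iteration 3: lvl < 2 fails for all current rows; recursion stops.
SUM(lvl) = 0 + 1 + 2 + 2 = 5.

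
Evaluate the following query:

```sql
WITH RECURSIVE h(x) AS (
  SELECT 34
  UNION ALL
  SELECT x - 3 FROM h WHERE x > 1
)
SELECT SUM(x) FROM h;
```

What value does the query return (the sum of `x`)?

Base: x=34.
Iteration 1: 34 > 1 holds -> x = 34 - 3 = 31.
Iteration 2: 31 > 1 holds -> x = 31 - 3 = 28.
Iteration 3: 28 > 1 holds -> x = 28 - 3 = 25.
Iteration 4: 25 > 1 holds -> x = 25 - 3 = 22.
Iteration 5: 22 > 1 holds -> x = 22 - 3 = 19.
Iteration 6: 19 > 1 holds -> x = 19 - 3 = 16.
Iteration 7: 16 > 1 holds -> x = 16 - 3 = 13.
Iteration 8: 13 > 1 holds -> x = 13 - 3 = 10.
Iteration 9: 10 > 1 holds -> x = 10 - 3 = 7.
Iteration 10: 7 > 1 holds -> x = 7 - 3 = 4.
Iteration 11: 4 > 1 holds -> x = 4 - 3 = 1.
Iteration 12: 1 > 1 fails; recursion stops.
SUM(x) = 34 + 31 + 28 + 25 + 22 + 19 + 16 + 13 + 10 + 7 + 4 + 1 = 210.

210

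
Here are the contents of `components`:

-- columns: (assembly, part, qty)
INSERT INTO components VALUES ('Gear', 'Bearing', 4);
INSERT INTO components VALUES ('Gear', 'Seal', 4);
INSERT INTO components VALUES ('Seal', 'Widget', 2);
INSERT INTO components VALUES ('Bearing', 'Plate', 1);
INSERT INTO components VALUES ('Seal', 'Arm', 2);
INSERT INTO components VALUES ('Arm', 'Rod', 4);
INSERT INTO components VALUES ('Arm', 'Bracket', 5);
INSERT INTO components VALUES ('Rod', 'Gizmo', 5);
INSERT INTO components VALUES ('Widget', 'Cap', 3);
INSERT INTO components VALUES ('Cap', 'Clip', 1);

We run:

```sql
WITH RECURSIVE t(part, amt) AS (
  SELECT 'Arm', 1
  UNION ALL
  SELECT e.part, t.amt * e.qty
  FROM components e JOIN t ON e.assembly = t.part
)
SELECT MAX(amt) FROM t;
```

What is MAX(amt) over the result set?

20

Base: (Arm, amt=1).
Iteration 1: components of {Arm} -> Bracket = 1*5 = 5, Rod = 1*4 = 4.
Iteration 2: components of {Bracket,Rod} -> Gizmo = 4*5 = 20.
Iteration 3: no further components; recursion stops.
amt values: 1, 4, 5, 20; the maximum is 20.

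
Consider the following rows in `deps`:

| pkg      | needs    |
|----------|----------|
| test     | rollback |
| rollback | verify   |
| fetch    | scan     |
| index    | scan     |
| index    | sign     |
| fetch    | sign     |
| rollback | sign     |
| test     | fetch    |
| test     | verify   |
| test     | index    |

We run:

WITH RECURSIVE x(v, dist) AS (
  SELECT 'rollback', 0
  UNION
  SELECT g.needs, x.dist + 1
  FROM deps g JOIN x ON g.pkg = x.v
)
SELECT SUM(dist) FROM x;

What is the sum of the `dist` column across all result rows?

Base: (rollback, dist=0).
Iteration 1: edges from {rollback} -> (sign, dist=1), (verify, dist=1).
Iteration 2: no outgoing edges from {sign,verify}; recursion stops.
SUM(dist) = 0 + 1 + 1 = 2.

2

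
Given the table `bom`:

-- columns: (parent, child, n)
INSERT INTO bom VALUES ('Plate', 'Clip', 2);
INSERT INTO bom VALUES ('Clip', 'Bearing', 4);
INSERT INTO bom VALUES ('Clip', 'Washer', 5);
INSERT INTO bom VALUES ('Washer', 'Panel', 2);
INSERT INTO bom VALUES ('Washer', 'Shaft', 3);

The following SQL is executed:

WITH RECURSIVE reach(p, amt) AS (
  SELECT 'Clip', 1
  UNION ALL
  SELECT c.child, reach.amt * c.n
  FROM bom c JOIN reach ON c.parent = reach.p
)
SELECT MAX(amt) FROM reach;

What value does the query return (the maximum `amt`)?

15

Base: (Clip, amt=1).
Iteration 1: components of {Clip} -> Bearing = 1*4 = 4, Washer = 1*5 = 5.
Iteration 2: components of {Bearing,Washer} -> Panel = 5*2 = 10, Shaft = 5*3 = 15.
Iteration 3: no further components; recursion stops.
amt values: 1, 4, 5, 10, 15; the maximum is 15.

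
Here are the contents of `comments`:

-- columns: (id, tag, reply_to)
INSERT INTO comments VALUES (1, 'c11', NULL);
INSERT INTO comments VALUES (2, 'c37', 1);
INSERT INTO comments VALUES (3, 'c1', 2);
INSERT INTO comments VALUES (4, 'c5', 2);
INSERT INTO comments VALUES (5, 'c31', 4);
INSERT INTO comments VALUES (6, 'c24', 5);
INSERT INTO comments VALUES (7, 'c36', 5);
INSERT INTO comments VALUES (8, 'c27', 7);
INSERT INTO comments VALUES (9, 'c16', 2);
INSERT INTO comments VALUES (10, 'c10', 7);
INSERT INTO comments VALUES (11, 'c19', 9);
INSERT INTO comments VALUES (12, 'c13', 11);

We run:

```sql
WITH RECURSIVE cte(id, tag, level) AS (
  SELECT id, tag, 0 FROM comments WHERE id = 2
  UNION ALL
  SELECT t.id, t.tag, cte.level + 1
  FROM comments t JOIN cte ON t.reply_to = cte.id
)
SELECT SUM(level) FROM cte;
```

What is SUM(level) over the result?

Base: id=2 (c37) at level 0.
Iteration 1: rows with reply_to in {2} -> c1 (id 3, level 1), c5 (id 4, level 1), c16 (id 9, level 1).
Iteration 2: rows with reply_to in {3,4,9} -> c31 (id 5, level 2), c19 (id 11, level 2).
Iteration 3: rows with reply_to in {5,11} -> c24 (id 6, level 3), c36 (id 7, level 3), c13 (id 12, level 3).
Iteration 4: rows with reply_to in {6,7,12} -> c27 (id 8, level 4), c10 (id 10, level 4).
Iteration 5: no rows with reply_to in {8,10}; recursion stops.
SUM(level) = 0 + 1 + 1 + 1 + 2 + 2 + 3 + 3 + 3 + 4 + 4 = 24.

24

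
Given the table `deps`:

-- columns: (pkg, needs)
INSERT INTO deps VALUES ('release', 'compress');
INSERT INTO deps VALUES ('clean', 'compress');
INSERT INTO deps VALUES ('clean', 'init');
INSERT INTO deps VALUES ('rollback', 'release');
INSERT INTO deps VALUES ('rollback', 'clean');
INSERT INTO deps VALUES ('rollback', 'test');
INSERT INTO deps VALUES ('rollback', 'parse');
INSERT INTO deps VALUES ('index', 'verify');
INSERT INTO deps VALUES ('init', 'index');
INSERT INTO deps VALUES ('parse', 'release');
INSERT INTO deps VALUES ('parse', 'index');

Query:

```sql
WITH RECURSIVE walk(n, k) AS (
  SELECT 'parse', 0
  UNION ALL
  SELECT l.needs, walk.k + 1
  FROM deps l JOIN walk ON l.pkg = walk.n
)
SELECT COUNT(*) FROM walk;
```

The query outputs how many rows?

Base: (parse, k=0).
Iteration 1: edges from {parse} -> (index, k=1), (release, k=1).
Iteration 2: edges from {index,release} -> (compress, k=2), (verify, k=2).
Iteration 3: no outgoing edges from {compress,verify}; recursion stops.
Total rows emitted: 5.

5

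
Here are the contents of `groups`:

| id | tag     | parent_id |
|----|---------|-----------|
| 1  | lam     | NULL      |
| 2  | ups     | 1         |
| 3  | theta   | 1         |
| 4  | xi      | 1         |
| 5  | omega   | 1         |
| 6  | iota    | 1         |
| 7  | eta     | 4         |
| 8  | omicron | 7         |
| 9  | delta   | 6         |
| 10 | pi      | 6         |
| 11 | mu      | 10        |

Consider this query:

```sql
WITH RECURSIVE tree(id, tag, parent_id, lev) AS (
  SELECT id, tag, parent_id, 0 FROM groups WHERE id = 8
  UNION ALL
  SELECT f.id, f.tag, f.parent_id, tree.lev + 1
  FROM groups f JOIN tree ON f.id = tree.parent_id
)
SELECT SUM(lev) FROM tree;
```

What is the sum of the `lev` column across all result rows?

6

Base: id=8 (omicron), parent_id=7, lev 0.
Iteration 1: join on id=7 -> eta (id 7, parent_id=4, lev 1).
Iteration 2: join on id=4 -> xi (id 4, parent_id=1, lev 2).
Iteration 3: join on id=1 -> lam (id 1, parent_id=NULL, lev 3).
Iteration 4: parent_id is NULL; no match; recursion stops.
SUM(lev) = 0 + 1 + 2 + 3 = 6.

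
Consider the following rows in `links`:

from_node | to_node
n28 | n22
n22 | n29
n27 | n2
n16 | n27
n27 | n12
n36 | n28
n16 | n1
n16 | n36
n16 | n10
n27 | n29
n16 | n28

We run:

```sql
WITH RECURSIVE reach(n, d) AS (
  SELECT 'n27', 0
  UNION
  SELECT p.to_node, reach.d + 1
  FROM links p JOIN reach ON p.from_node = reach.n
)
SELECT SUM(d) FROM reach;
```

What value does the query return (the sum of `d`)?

3

Base: (n27, d=0).
Iteration 1: edges from {n27} -> (n12, d=1), (n2, d=1), (n29, d=1).
Iteration 2: no outgoing edges from {n12,n2,n29}; recursion stops.
SUM(d) = 0 + 1 + 1 + 1 = 3.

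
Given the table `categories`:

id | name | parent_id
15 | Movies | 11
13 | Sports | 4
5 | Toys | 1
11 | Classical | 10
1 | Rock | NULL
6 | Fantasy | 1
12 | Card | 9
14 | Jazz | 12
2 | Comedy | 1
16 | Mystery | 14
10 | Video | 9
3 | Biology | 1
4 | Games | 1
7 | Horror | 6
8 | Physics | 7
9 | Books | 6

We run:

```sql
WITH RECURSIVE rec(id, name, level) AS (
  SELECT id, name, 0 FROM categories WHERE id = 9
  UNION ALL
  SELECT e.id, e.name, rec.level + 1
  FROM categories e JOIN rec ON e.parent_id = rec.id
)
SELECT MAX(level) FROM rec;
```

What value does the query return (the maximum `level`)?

3

Base: id=9 (Books) at level 0.
Iteration 1: rows with parent_id in {9} -> Video (id 10, level 1), Card (id 12, level 1).
Iteration 2: rows with parent_id in {10,12} -> Classical (id 11, level 2), Jazz (id 14, level 2).
Iteration 3: rows with parent_id in {11,14} -> Movies (id 15, level 3), Mystery (id 16, level 3).
Iteration 4: no rows with parent_id in {15,16}; recursion stops.
level values: 0, 1, 1, 2, 2, 3, 3; the maximum is 3.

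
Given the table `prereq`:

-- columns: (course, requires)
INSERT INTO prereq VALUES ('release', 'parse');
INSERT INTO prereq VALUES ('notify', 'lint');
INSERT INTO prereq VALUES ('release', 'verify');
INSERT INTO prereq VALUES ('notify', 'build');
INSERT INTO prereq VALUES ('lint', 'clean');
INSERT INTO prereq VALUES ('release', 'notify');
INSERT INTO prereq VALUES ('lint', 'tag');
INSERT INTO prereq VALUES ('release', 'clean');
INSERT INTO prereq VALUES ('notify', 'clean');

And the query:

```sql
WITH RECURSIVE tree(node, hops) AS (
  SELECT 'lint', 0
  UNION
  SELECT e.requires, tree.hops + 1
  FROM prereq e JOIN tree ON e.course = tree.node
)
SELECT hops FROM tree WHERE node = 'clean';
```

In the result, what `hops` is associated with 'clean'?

1

Base: (lint, hops=0).
Iteration 1: edges from {lint} -> (clean, hops=1), (tag, hops=1).
Iteration 2: no outgoing edges from {clean,tag}; recursion stops.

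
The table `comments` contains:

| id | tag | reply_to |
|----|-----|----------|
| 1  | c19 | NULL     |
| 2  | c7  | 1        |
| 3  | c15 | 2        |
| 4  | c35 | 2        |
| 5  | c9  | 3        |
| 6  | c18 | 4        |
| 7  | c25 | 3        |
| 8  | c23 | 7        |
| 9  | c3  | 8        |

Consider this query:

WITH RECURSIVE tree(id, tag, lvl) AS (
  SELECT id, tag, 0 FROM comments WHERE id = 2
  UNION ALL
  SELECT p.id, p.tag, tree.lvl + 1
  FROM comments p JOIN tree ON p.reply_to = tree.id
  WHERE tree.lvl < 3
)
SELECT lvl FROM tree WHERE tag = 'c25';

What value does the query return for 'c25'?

Base: id=2 (c7) at lvl 0.
Iteration 1: rows with reply_to in {2} -> c15 (id 3, lvl 1), c35 (id 4, lvl 1).
Iteration 2: rows with reply_to in {3,4} -> c9 (id 5, lvl 2), c18 (id 6, lvl 2), c25 (id 7, lvl 2).
Iteration 3: rows with reply_to in {5,6,7} -> c23 (id 8, lvl 3).
Iteration 4: lvl < 3 fails for all current rows; recursion stops.

2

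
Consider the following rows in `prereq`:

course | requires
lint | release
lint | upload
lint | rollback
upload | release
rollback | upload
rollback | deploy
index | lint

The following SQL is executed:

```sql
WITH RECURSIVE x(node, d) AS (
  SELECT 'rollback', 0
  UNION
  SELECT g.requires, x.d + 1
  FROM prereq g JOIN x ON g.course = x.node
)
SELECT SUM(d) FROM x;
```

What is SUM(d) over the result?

Base: (rollback, d=0).
Iteration 1: edges from {rollback} -> (deploy, d=1), (upload, d=1).
Iteration 2: edges from {deploy,upload} -> (release, d=2).
Iteration 3: no outgoing edges from {release}; recursion stops.
SUM(d) = 0 + 1 + 1 + 2 = 4.

4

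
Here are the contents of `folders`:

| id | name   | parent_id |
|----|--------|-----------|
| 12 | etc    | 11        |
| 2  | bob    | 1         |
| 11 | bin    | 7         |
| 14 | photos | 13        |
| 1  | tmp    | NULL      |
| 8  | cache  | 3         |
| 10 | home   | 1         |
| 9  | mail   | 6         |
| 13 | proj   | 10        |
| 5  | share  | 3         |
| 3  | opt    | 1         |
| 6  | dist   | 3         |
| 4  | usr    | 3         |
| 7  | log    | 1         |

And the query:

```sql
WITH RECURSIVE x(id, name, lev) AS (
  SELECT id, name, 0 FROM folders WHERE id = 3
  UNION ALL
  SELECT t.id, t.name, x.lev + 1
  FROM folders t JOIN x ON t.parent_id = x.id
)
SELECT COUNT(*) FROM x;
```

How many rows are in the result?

Base: id=3 (opt) at lev 0.
Iteration 1: rows with parent_id in {3} -> usr (id 4, lev 1), share (id 5, lev 1), dist (id 6, lev 1), cache (id 8, lev 1).
Iteration 2: rows with parent_id in {4,5,6,8} -> mail (id 9, lev 2).
Iteration 3: no rows with parent_id in {9}; recursion stops.
Total rows emitted: 6.

6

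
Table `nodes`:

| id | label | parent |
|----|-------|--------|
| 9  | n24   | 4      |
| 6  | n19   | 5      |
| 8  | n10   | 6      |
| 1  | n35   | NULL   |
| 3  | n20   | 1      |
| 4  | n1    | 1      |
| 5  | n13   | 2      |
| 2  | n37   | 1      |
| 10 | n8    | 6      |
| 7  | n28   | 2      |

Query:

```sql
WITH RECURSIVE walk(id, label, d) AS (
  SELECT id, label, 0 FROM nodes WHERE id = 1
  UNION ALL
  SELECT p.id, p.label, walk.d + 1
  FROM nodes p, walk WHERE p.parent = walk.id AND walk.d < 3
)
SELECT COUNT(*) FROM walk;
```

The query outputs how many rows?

8

Base: id=1 (n35) at d 0.
Iteration 1: rows with parent in {1} -> n37 (id 2, d 1), n20 (id 3, d 1), n1 (id 4, d 1).
Iteration 2: rows with parent in {2,3,4} -> n13 (id 5, d 2), n28 (id 7, d 2), n24 (id 9, d 2).
Iteration 3: rows with parent in {5,7,9} -> n19 (id 6, d 3).
Iteration 4: d < 3 fails for all current rows; recursion stops.
Total rows emitted: 8.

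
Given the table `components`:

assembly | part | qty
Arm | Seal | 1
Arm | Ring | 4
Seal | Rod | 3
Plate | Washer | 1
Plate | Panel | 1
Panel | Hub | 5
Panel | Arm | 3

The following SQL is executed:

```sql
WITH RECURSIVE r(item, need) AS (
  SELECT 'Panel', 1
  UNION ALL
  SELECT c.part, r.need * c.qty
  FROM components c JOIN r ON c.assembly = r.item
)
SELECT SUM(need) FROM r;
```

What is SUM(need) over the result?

Base: (Panel, need=1).
Iteration 1: components of {Panel} -> Arm = 1*3 = 3, Hub = 1*5 = 5.
Iteration 2: components of {Arm,Hub} -> Ring = 3*4 = 12, Seal = 3*1 = 3.
Iteration 3: components of {Ring,Seal} -> Rod = 3*3 = 9.
Iteration 4: no further components; recursion stops.
SUM(need) = 1 + 3 + 5 + 12 + 3 + 9 = 33.

33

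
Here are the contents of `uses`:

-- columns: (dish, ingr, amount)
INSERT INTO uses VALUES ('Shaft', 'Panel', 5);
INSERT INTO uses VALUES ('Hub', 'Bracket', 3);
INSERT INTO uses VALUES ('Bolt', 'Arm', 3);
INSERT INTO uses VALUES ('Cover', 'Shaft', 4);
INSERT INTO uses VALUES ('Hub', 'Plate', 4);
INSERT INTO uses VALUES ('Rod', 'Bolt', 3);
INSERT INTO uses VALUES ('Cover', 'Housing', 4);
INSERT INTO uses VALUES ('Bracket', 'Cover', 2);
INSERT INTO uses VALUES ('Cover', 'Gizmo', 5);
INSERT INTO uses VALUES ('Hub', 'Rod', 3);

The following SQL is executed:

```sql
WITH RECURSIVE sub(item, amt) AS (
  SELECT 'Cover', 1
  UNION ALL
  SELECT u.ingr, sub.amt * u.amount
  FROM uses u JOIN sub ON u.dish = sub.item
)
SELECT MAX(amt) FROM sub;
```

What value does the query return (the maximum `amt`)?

20

Base: (Cover, amt=1).
Iteration 1: components of {Cover} -> Gizmo = 1*5 = 5, Housing = 1*4 = 4, Shaft = 1*4 = 4.
Iteration 2: components of {Gizmo,Housing,Shaft} -> Panel = 4*5 = 20.
Iteration 3: no further components; recursion stops.
amt values: 1, 5, 4, 4, 20; the maximum is 20.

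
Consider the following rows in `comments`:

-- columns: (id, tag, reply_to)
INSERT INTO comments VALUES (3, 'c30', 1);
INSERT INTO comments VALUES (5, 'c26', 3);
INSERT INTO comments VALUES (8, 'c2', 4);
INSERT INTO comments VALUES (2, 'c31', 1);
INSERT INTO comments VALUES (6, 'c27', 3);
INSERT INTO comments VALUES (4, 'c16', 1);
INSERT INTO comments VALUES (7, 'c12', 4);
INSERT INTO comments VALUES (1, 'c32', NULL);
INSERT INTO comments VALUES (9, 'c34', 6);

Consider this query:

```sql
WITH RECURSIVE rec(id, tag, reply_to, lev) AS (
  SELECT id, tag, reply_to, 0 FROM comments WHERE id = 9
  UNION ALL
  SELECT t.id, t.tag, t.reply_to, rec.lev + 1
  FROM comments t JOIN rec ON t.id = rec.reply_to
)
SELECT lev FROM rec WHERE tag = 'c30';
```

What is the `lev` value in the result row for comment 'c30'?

Base: id=9 (c34), reply_to=6, lev 0.
Iteration 1: join on id=6 -> c27 (id 6, reply_to=3, lev 1).
Iteration 2: join on id=3 -> c30 (id 3, reply_to=1, lev 2).
Iteration 3: join on id=1 -> c32 (id 1, reply_to=NULL, lev 3).
Iteration 4: reply_to is NULL; no match; recursion stops.

2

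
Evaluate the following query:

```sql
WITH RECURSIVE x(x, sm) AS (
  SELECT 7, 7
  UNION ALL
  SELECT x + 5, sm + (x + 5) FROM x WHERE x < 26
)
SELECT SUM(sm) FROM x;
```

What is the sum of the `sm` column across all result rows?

205

Base: x=7, sm=7.
Iteration 1: 7 < 26 holds -> x = 7 + 5 = 12, sm = 7 + 12 = 19.
Iteration 2: 12 < 26 holds -> x = 12 + 5 = 17, sm = 19 + 17 = 36.
Iteration 3: 17 < 26 holds -> x = 17 + 5 = 22, sm = 36 + 22 = 58.
Iteration 4: 22 < 26 holds -> x = 22 + 5 = 27, sm = 58 + 27 = 85.
Iteration 5: 27 < 26 fails; recursion stops.
SUM(sm) = 7 + 19 + 36 + 58 + 85 = 205.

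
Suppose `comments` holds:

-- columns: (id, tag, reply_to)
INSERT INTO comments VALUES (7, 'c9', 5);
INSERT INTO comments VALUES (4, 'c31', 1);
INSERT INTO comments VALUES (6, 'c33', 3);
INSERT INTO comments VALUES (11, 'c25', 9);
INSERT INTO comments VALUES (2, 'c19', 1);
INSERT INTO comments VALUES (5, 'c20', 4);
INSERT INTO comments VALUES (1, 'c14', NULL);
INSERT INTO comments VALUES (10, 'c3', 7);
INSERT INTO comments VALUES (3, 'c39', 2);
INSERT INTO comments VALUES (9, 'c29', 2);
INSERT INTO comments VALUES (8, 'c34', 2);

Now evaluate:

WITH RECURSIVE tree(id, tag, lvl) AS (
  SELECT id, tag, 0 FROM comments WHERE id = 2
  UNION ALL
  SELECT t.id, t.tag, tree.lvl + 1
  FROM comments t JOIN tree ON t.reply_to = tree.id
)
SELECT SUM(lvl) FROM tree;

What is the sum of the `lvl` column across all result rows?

Base: id=2 (c19) at lvl 0.
Iteration 1: rows with reply_to in {2} -> c39 (id 3, lvl 1), c34 (id 8, lvl 1), c29 (id 9, lvl 1).
Iteration 2: rows with reply_to in {3,8,9} -> c33 (id 6, lvl 2), c25 (id 11, lvl 2).
Iteration 3: no rows with reply_to in {6,11}; recursion stops.
SUM(lvl) = 0 + 1 + 1 + 1 + 2 + 2 = 7.

7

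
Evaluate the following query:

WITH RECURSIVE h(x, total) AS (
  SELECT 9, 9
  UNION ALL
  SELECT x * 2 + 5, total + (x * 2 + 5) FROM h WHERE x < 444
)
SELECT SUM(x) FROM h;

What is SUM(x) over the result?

1743

Base: x=9, total=9.
Iteration 1: 9 < 444 holds -> x = 9 * 2 + 5 = 23, total = 9 + 23 = 32.
Iteration 2: 23 < 444 holds -> x = 23 * 2 + 5 = 51, total = 32 + 51 = 83.
Iteration 3: 51 < 444 holds -> x = 51 * 2 + 5 = 107, total = 83 + 107 = 190.
Iteration 4: 107 < 444 holds -> x = 107 * 2 + 5 = 219, total = 190 + 219 = 409.
Iteration 5: 219 < 444 holds -> x = 219 * 2 + 5 = 443, total = 409 + 443 = 852.
Iteration 6: 443 < 444 holds -> x = 443 * 2 + 5 = 891, total = 852 + 891 = 1743.
Iteration 7: 891 < 444 fails; recursion stops.
SUM(x) = 9 + 23 + 51 + 107 + 219 + 443 + 891 = 1743.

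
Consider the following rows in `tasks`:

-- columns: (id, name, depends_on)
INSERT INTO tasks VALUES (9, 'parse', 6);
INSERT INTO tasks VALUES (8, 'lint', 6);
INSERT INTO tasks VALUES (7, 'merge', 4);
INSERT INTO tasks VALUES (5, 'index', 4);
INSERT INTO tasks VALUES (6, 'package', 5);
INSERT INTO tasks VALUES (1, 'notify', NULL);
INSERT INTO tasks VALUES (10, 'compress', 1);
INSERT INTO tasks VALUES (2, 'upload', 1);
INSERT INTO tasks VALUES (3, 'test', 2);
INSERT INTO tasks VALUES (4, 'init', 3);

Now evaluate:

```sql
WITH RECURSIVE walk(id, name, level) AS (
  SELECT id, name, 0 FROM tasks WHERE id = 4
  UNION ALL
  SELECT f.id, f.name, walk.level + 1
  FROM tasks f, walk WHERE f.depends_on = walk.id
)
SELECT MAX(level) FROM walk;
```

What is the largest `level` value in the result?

Base: id=4 (init) at level 0.
Iteration 1: rows with depends_on in {4} -> index (id 5, level 1), merge (id 7, level 1).
Iteration 2: rows with depends_on in {5,7} -> package (id 6, level 2).
Iteration 3: rows with depends_on in {6} -> lint (id 8, level 3), parse (id 9, level 3).
Iteration 4: no rows with depends_on in {8,9}; recursion stops.
level values: 0, 1, 1, 2, 3, 3; the maximum is 3.

3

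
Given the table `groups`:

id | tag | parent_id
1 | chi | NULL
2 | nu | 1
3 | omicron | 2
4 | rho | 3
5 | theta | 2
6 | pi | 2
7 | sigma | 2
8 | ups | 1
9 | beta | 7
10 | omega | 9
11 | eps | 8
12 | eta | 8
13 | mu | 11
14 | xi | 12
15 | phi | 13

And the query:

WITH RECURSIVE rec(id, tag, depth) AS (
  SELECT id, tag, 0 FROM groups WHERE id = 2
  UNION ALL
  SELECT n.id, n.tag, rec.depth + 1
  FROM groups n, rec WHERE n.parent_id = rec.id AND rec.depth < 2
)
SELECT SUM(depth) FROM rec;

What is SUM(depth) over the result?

8

Base: id=2 (nu) at depth 0.
Iteration 1: rows with parent_id in {2} -> omicron (id 3, depth 1), theta (id 5, depth 1), pi (id 6, depth 1), sigma (id 7, depth 1).
Iteration 2: rows with parent_id in {3,5,6,7} -> rho (id 4, depth 2), beta (id 9, depth 2).
Iteration 3: depth < 2 fails for all current rows; recursion stops.
SUM(depth) = 0 + 1 + 1 + 1 + 1 + 2 + 2 = 8.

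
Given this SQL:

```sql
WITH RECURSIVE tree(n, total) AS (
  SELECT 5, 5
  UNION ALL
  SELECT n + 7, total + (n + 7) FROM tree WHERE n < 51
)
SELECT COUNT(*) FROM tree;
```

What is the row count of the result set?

8

Base: n=5, total=5.
Iteration 1: 5 < 51 holds -> n = 5 + 7 = 12, total = 5 + 12 = 17.
Iteration 2: 12 < 51 holds -> n = 12 + 7 = 19, total = 17 + 19 = 36.
Iteration 3: 19 < 51 holds -> n = 19 + 7 = 26, total = 36 + 26 = 62.
Iteration 4: 26 < 51 holds -> n = 26 + 7 = 33, total = 62 + 33 = 95.
Iteration 5: 33 < 51 holds -> n = 33 + 7 = 40, total = 95 + 40 = 135.
Iteration 6: 40 < 51 holds -> n = 40 + 7 = 47, total = 135 + 47 = 182.
Iteration 7: 47 < 51 holds -> n = 47 + 7 = 54, total = 182 + 54 = 236.
Iteration 8: 54 < 51 fails; recursion stops.
Total rows emitted: 8.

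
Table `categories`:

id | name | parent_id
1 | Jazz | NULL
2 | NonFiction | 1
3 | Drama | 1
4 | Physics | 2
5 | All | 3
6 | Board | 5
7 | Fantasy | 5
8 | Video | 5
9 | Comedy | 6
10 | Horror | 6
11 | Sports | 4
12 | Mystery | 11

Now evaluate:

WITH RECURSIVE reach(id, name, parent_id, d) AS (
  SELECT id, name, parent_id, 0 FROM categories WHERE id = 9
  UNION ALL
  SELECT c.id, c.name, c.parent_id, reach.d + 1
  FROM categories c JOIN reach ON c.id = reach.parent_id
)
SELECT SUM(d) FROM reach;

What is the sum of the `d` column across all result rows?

Base: id=9 (Comedy), parent_id=6, d 0.
Iteration 1: join on id=6 -> Board (id 6, parent_id=5, d 1).
Iteration 2: join on id=5 -> All (id 5, parent_id=3, d 2).
Iteration 3: join on id=3 -> Drama (id 3, parent_id=1, d 3).
Iteration 4: join on id=1 -> Jazz (id 1, parent_id=NULL, d 4).
Iteration 5: parent_id is NULL; no match; recursion stops.
SUM(d) = 0 + 1 + 2 + 3 + 4 = 10.

10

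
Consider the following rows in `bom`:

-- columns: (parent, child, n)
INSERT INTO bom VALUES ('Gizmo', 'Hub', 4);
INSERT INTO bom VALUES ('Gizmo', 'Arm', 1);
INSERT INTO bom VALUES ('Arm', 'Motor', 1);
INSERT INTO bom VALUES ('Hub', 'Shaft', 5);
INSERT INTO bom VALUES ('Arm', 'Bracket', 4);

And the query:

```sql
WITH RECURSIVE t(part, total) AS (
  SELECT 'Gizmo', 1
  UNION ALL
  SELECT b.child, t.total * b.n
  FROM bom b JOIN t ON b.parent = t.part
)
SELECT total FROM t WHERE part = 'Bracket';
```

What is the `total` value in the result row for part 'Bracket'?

4

Base: (Gizmo, total=1).
Iteration 1: components of {Gizmo} -> Arm = 1*1 = 1, Hub = 1*4 = 4.
Iteration 2: components of {Arm,Hub} -> Bracket = 1*4 = 4, Motor = 1*1 = 1, Shaft = 4*5 = 20.
Iteration 3: no further components; recursion stops.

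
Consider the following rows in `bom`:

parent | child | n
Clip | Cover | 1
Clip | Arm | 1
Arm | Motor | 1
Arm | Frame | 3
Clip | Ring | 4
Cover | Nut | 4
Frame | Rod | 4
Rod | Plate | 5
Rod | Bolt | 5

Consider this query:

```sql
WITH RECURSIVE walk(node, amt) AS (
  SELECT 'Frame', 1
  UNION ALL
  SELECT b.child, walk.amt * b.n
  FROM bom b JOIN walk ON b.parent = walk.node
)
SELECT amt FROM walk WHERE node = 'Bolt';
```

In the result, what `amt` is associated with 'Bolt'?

Base: (Frame, amt=1).
Iteration 1: components of {Frame} -> Rod = 1*4 = 4.
Iteration 2: components of {Rod} -> Bolt = 4*5 = 20, Plate = 4*5 = 20.
Iteration 3: no further components; recursion stops.

20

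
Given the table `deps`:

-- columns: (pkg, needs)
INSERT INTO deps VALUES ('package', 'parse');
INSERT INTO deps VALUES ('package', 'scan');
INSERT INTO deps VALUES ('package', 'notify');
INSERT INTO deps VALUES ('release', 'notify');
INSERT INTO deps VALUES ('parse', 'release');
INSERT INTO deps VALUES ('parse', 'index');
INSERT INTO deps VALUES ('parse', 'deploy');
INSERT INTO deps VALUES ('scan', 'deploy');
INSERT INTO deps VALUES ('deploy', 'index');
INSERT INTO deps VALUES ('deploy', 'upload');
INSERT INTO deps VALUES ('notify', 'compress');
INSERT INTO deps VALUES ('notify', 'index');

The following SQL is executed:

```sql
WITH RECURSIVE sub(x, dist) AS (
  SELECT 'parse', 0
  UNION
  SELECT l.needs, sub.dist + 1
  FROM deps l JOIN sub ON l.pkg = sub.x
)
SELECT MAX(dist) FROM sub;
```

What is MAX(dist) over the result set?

3

Base: (parse, dist=0).
Iteration 1: edges from {parse} -> (deploy, dist=1), (index, dist=1), (release, dist=1).
Iteration 2: edges from {deploy,index,release} -> (index, dist=2), (notify, dist=2), (upload, dist=2).
Iteration 3: edges from {index,notify,upload} -> (compress, dist=3), (index, dist=3).
Iteration 4: no outgoing edges from {compress,index}; recursion stops.
dist values: 0, 1, 1, 1, 2, 2, 2, 3, 3; the maximum is 3.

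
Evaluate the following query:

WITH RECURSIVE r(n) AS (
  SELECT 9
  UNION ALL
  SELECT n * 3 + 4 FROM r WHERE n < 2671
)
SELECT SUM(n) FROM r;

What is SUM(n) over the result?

Base: n=9.
Iteration 1: 9 < 2671 holds -> n = 9 * 3 + 4 = 31.
Iteration 2: 31 < 2671 holds -> n = 31 * 3 + 4 = 97.
Iteration 3: 97 < 2671 holds -> n = 97 * 3 + 4 = 295.
Iteration 4: 295 < 2671 holds -> n = 295 * 3 + 4 = 889.
Iteration 5: 889 < 2671 holds -> n = 889 * 3 + 4 = 2671.
Iteration 6: 2671 < 2671 fails; recursion stops.
SUM(n) = 9 + 31 + 97 + 295 + 889 + 2671 = 3992.

3992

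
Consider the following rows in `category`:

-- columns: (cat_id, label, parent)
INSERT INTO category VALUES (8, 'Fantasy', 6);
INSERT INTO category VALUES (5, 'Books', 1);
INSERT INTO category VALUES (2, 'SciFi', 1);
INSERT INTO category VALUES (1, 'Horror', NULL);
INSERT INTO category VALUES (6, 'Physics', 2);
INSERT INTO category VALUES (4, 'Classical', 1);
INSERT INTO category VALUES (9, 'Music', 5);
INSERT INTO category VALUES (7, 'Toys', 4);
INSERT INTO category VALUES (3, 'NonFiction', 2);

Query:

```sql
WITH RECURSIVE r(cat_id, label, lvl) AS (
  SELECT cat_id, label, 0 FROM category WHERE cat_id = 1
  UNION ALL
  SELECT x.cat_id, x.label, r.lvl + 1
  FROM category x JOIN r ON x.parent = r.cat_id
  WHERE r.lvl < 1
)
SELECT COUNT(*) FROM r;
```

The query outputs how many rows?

Base: cat_id=1 (Horror) at lvl 0.
Iteration 1: rows with parent in {1} -> SciFi (id 2, lvl 1), Classical (id 4, lvl 1), Books (id 5, lvl 1).
Iteration 2: lvl < 1 fails for all current rows; recursion stops.
Total rows emitted: 4.

4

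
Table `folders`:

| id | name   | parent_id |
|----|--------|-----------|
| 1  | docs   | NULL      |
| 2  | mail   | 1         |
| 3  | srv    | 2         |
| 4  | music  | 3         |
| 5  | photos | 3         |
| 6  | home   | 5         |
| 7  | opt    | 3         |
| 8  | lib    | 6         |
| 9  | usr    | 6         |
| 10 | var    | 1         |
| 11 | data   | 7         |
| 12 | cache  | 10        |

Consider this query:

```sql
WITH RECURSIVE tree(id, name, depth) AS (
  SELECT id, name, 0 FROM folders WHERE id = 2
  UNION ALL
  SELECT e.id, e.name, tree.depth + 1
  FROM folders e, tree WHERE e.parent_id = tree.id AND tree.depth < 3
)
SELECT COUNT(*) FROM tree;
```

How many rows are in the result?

Base: id=2 (mail) at depth 0.
Iteration 1: rows with parent_id in {2} -> srv (id 3, depth 1).
Iteration 2: rows with parent_id in {3} -> music (id 4, depth 2), photos (id 5, depth 2), opt (id 7, depth 2).
Iteration 3: rows with parent_id in {4,5,7} -> home (id 6, depth 3), data (id 11, depth 3).
Iteration 4: depth < 3 fails for all current rows; recursion stops.
Total rows emitted: 7.

7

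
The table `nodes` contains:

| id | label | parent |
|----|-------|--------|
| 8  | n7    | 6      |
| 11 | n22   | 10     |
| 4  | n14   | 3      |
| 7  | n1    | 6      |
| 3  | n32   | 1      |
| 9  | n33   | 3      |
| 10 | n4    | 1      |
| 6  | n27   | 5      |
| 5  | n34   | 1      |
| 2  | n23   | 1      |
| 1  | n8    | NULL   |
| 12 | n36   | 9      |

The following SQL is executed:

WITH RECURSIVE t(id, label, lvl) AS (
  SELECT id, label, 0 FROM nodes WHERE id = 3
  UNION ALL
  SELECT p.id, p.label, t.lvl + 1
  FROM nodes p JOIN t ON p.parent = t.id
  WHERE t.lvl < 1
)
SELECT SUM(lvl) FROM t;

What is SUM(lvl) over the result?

2

Base: id=3 (n32) at lvl 0.
Iteration 1: rows with parent in {3} -> n14 (id 4, lvl 1), n33 (id 9, lvl 1).
Iteration 2: lvl < 1 fails for all current rows; recursion stops.
SUM(lvl) = 0 + 1 + 1 = 2.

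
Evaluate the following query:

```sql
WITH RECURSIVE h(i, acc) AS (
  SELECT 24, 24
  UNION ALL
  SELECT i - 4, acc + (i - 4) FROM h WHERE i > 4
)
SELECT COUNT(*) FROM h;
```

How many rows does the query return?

Base: i=24, acc=24.
Iteration 1: 24 > 4 holds -> i = 24 - 4 = 20, acc = 24 + 20 = 44.
Iteration 2: 20 > 4 holds -> i = 20 - 4 = 16, acc = 44 + 16 = 60.
Iteration 3: 16 > 4 holds -> i = 16 - 4 = 12, acc = 60 + 12 = 72.
Iteration 4: 12 > 4 holds -> i = 12 - 4 = 8, acc = 72 + 8 = 80.
Iteration 5: 8 > 4 holds -> i = 8 - 4 = 4, acc = 80 + 4 = 84.
Iteration 6: 4 > 4 fails; recursion stops.
Total rows emitted: 6.

6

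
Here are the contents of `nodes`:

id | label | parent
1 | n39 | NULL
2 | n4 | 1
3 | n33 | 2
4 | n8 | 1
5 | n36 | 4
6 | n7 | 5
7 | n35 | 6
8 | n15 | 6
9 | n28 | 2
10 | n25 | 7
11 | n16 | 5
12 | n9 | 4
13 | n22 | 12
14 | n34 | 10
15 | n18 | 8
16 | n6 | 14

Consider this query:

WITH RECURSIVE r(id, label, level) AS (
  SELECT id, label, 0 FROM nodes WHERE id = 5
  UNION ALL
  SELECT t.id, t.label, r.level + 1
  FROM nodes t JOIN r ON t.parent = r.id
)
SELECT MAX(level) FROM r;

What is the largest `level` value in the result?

5

Base: id=5 (n36) at level 0.
Iteration 1: rows with parent in {5} -> n7 (id 6, level 1), n16 (id 11, level 1).
Iteration 2: rows with parent in {6,11} -> n35 (id 7, level 2), n15 (id 8, level 2).
Iteration 3: rows with parent in {7,8} -> n25 (id 10, level 3), n18 (id 15, level 3).
Iteration 4: rows with parent in {10,15} -> n34 (id 14, level 4).
Iteration 5: rows with parent in {14} -> n6 (id 16, level 5).
Iteration 6: no rows with parent in {16}; recursion stops.
level values: 0, 1, 1, 2, 2, 3, 3, 4, 5; the maximum is 5.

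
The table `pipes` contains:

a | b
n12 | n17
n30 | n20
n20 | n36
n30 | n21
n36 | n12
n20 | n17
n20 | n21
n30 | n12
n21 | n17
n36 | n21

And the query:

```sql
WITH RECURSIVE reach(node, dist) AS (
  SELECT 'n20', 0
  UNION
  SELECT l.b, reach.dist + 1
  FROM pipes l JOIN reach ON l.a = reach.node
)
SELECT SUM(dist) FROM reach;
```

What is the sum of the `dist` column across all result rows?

Base: (n20, dist=0).
Iteration 1: edges from {n20} -> (n17, dist=1), (n21, dist=1), (n36, dist=1).
Iteration 2: edges from {n17,n21,n36} -> (n12, dist=2), (n17, dist=2), (n21, dist=2).
Iteration 3: edges from {n12,n17,n21} -> (n17, dist=3). [UNION drops 1 duplicate row(s)]
Iteration 4: no outgoing edges from {n17}; recursion stops.
SUM(dist) = 0 + 1 + 1 + 1 + 2 + 2 + 2 + 3 = 12.

12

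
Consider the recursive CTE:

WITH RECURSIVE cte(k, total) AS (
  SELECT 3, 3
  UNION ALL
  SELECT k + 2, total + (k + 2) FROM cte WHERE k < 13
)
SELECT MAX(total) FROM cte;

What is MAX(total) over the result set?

Base: k=3, total=3.
Iteration 1: 3 < 13 holds -> k = 3 + 2 = 5, total = 3 + 5 = 8.
Iteration 2: 5 < 13 holds -> k = 5 + 2 = 7, total = 8 + 7 = 15.
Iteration 3: 7 < 13 holds -> k = 7 + 2 = 9, total = 15 + 9 = 24.
Iteration 4: 9 < 13 holds -> k = 9 + 2 = 11, total = 24 + 11 = 35.
Iteration 5: 11 < 13 holds -> k = 11 + 2 = 13, total = 35 + 13 = 48.
Iteration 6: 13 < 13 fails; recursion stops.
total values: 3, 8, 15, 24, 35, 48; the maximum is 48.

48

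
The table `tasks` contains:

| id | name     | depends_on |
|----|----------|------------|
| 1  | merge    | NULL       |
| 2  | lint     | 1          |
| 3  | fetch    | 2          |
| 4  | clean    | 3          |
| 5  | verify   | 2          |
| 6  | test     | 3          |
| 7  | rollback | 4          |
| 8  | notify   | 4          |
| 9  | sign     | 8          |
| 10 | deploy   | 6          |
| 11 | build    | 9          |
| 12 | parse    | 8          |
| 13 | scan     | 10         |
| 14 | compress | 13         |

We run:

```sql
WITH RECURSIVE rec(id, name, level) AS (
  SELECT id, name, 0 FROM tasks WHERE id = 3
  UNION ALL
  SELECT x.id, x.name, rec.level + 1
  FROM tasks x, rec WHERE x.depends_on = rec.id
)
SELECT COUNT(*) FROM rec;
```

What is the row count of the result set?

Base: id=3 (fetch) at level 0.
Iteration 1: rows with depends_on in {3} -> clean (id 4, level 1), test (id 6, level 1).
Iteration 2: rows with depends_on in {4,6} -> rollback (id 7, level 2), notify (id 8, level 2), deploy (id 10, level 2).
Iteration 3: rows with depends_on in {7,8,10} -> sign (id 9, level 3), parse (id 12, level 3), scan (id 13, level 3).
Iteration 4: rows with depends_on in {9,12,13} -> build (id 11, level 4), compress (id 14, level 4).
Iteration 5: no rows with depends_on in {11,14}; recursion stops.
Total rows emitted: 11.

11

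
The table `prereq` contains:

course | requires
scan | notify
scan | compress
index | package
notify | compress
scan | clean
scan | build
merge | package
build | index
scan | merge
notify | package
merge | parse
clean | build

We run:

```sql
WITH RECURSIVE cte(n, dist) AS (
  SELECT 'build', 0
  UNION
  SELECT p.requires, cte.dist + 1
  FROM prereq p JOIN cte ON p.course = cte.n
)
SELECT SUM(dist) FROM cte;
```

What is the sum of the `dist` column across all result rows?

3

Base: (build, dist=0).
Iteration 1: edges from {build} -> (index, dist=1).
Iteration 2: edges from {index} -> (package, dist=2).
Iteration 3: no outgoing edges from {package}; recursion stops.
SUM(dist) = 0 + 1 + 2 = 3.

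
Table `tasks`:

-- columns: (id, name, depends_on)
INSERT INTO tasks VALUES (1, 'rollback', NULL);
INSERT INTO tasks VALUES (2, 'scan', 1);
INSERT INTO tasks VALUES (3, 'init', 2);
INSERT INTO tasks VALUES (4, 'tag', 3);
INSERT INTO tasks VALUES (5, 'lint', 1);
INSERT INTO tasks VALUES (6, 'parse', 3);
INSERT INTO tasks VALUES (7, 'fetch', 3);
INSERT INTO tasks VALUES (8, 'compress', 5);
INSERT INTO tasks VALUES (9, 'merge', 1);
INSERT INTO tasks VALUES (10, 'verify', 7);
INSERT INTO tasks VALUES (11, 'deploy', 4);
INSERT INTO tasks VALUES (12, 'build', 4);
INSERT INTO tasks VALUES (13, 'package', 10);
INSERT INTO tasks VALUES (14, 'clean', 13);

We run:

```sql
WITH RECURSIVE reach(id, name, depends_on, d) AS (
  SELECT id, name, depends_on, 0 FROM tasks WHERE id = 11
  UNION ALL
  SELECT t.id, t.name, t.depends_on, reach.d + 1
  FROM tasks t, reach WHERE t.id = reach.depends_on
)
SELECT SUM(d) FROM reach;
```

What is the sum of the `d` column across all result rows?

Base: id=11 (deploy), depends_on=4, d 0.
Iteration 1: join on id=4 -> tag (id 4, depends_on=3, d 1).
Iteration 2: join on id=3 -> init (id 3, depends_on=2, d 2).
Iteration 3: join on id=2 -> scan (id 2, depends_on=1, d 3).
Iteration 4: join on id=1 -> rollback (id 1, depends_on=NULL, d 4).
Iteration 5: depends_on is NULL; no match; recursion stops.
SUM(d) = 0 + 1 + 2 + 3 + 4 = 10.

10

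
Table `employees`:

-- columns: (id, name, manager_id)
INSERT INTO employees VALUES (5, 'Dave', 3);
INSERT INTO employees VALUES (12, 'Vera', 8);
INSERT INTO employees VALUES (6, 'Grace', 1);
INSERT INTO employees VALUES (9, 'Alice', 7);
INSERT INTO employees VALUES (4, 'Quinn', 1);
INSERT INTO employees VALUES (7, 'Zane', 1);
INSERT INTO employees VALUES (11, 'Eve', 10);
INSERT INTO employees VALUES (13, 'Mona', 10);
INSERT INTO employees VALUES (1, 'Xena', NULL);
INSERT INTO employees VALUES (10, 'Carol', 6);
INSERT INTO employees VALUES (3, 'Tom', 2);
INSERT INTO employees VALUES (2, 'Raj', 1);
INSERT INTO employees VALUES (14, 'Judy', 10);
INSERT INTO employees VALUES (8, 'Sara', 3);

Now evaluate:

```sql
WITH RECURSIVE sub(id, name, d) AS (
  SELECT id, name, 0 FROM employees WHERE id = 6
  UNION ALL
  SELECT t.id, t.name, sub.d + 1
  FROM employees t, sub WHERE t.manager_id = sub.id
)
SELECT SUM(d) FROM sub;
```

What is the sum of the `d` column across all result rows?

7

Base: id=6 (Grace) at d 0.
Iteration 1: rows with manager_id in {6} -> Carol (id 10, d 1).
Iteration 2: rows with manager_id in {10} -> Eve (id 11, d 2), Mona (id 13, d 2), Judy (id 14, d 2).
Iteration 3: no rows with manager_id in {11,13,14}; recursion stops.
SUM(d) = 0 + 1 + 2 + 2 + 2 = 7.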